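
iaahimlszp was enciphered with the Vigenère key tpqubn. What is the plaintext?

Repeat the key across the ciphertext: tpqubntpqu
i(8)−t(19): -11≡15 → p
a(0)−p(15): -15≡11 → l
a(0)−q(16): -16≡10 → k
h(7)−u(20): -13≡13 → n
i(8)−b(1): 7 → h
m(12)−n(13): -1≡25 → z
l(11)−t(19): -8≡18 → s
s(18)−p(15): 3 → d
z(25)−q(16): 9 → j
p(15)−u(20): -5≡21 → v

plknhzsdjv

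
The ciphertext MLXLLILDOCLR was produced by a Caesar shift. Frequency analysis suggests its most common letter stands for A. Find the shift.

The most frequent ciphertext letter is L (appears 5 times).
L is position 11; A is position 0.
Shift = 11.

11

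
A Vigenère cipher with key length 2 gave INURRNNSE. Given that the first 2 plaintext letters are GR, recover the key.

Subtract each crib letter from the matching ciphertext letter (mod 26):
I(8)−G(6)=2 → C
N(13)−R(17)=-4≡22 → W

CW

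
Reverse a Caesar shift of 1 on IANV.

I(8): 8−1=7 → H
A(0): 0−1=-1≡25 → Z
N(13): 13−1=12 → M
V(21): 21−1=20 → U

HZMU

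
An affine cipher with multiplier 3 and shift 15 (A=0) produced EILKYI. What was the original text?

The inverse of 3 mod 26 is 9, since 3·9=27≡1. Apply D(y)=9·(y−15) mod 26:
E(4): 9·(4−15)=-99≡5 → F
I(8): 9·(8−15)=-63≡15 → P
L(11): 9·(11−15)=-36≡16 → Q
K(10): 9·(10−15)=-45≡7 → H
Y(24): 9·(24−15)=81≡3 → D
I(8): 9·(8−15)=-63≡15 → P

FPQHDP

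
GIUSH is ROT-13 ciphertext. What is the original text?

TVHFU

G(6): 6−13=-7≡19 → T
I(8): 8−13=-5≡21 → V
U(20): 20−13=7 → H
S(18): 18−13=5 → F
H(7): 7−13=-6≡20 → U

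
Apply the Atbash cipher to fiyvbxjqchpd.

urbeycqjxskw

f(5) → u(20)
i(8) → r(17)
y(24) → b(1)
v(21) → e(4)
b(1) → y(24)
x(23) → c(2)
j(9) → q(16)
q(16) → j(9)
c(2) → x(23)
h(7) → s(18)
p(15) → k(10)
d(3) → w(22)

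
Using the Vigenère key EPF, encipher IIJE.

Repeat the key across the message: EPFE
I(8)+E(4): 12 → M
I(8)+P(15): 23 → X
J(9)+F(5): 14 → O
E(4)+E(4): 8 → I

MXOI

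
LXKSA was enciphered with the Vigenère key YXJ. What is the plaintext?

NABUD

Repeat the key across the ciphertext: YXJYX
L(11)−Y(24): -13≡13 → N
X(23)−X(23): 0 → A
K(10)−J(9): 1 → B
S(18)−Y(24): -6≡20 → U
A(0)−X(23): -23≡3 → D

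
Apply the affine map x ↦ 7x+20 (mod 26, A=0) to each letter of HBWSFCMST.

RBSQDIAQX

H(7): 7·7+20=69≡17 → R
B(1): 7·1+20=27≡1 → B
W(22): 7·22+20=174≡18 → S
S(18): 7·18+20=146≡16 → Q
F(5): 7·5+20=55≡3 → D
C(2): 7·2+20=34≡8 → I
M(12): 7·12+20=104≡0 → A
S(18): 7·18+20=146≡16 → Q
T(19): 7·19+20=153≡23 → X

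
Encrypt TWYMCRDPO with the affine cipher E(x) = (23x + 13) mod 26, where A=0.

T(19): 23·19+13=450≡8 → I
W(22): 23·22+13=519≡25 → Z
Y(24): 23·24+13=565≡19 → T
M(12): 23·12+13=289≡3 → D
C(2): 23·2+13=59≡7 → H
R(17): 23·17+13=404≡14 → O
D(3): 23·3+13=82≡4 → E
P(15): 23·15+13=358≡20 → U
O(14): 23·14+13=335≡23 → X

IZTDHOEUX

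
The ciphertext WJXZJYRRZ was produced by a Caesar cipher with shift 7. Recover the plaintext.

W(22): 22−7=15 → P
J(9): 9−7=2 → C
X(23): 23−7=16 → Q
Z(25): 25−7=18 → S
J(9): 9−7=2 → C
Y(24): 24−7=17 → R
R(17): 17−7=10 → K
R(17): 17−7=10 → K
Z(25): 25−7=18 → S

PCQSCRKKS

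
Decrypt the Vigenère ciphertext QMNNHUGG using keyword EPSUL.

Repeat the key across the ciphertext: EPSULEPS
Q(16)−E(4): 12 → M
M(12)−P(15): -3≡23 → X
N(13)−S(18): -5≡21 → V
N(13)−U(20): -7≡19 → T
H(7)−L(11): -4≡22 → W
U(20)−E(4): 16 → Q
G(6)−P(15): -9≡17 → R
G(6)−S(18): -12≡14 → O

MXVTWQRO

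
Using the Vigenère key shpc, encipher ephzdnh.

Repeat the key across the message: shpcshp
e(4)+s(18): 22 → w
p(15)+h(7): 22 → w
h(7)+p(15): 22 → w
z(25)+c(2): 27≡1 → b
d(3)+s(18): 21 → v
n(13)+h(7): 20 → u
h(7)+p(15): 22 → w

wwwbvuw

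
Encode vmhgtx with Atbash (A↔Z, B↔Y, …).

v(21) → e(4)
m(12) → n(13)
h(7) → s(18)
g(6) → t(19)
t(19) → g(6)
x(23) → c(2)

enstgc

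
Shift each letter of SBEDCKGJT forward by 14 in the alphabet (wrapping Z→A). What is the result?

S(18): 18+14=32≡6 → G
B(1): 1+14=15 → P
E(4): 4+14=18 → S
D(3): 3+14=17 → R
C(2): 2+14=16 → Q
K(10): 10+14=24 → Y
G(6): 6+14=20 → U
J(9): 9+14=23 → X
T(19): 19+14=33≡7 → H

GPSRQYUXH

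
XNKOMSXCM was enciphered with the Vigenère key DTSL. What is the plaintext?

UUSDJZFRJ

Repeat the key across the ciphertext: DTSLDTSLD
X(23)−D(3): 20 → U
N(13)−T(19): -6≡20 → U
K(10)−S(18): -8≡18 → S
O(14)−L(11): 3 → D
M(12)−D(3): 9 → J
S(18)−T(19): -1≡25 → Z
X(23)−S(18): 5 → F
C(2)−L(11): -9≡17 → R
M(12)−D(3): 9 → J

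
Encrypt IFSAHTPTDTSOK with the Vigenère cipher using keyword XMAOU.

FRSOBQBTRNPAK

Repeat the key across the message: XMAOUXMAOUXMA
I(8)+X(23): 31≡5 → F
F(5)+M(12): 17 → R
S(18)+A(0): 18 → S
A(0)+O(14): 14 → O
H(7)+U(20): 27≡1 → B
T(19)+X(23): 42≡16 → Q
P(15)+M(12): 27≡1 → B
T(19)+A(0): 19 → T
D(3)+O(14): 17 → R
T(19)+U(20): 39≡13 → N
S(18)+X(23): 41≡15 → P
O(14)+M(12): 26≡0 → A
K(10)+A(0): 10 → K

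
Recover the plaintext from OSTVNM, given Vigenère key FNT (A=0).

Repeat the key across the ciphertext: FNTFNT
O(14)−F(5): 9 → J
S(18)−N(13): 5 → F
T(19)−T(19): 0 → A
V(21)−F(5): 16 → Q
N(13)−N(13): 0 → A
M(12)−T(19): -7≡19 → T

JFAQAT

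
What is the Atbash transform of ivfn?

i(8) → r(17)
v(21) → e(4)
f(5) → u(20)
n(13) → m(12)

reum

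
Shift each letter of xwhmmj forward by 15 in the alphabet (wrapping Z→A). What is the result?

mlwbby

x(23): 23+15=38≡12 → m
w(22): 22+15=37≡11 → l
h(7): 7+15=22 → w
m(12): 12+15=27≡1 → b
m(12): 12+15=27≡1 → b
j(9): 9+15=24 → y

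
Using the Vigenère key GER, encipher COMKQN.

Repeat the key across the message: GERGER
C(2)+G(6): 8 → I
O(14)+E(4): 18 → S
M(12)+R(17): 29≡3 → D
K(10)+G(6): 16 → Q
Q(16)+E(4): 20 → U
N(13)+R(17): 30≡4 → E

ISDQUE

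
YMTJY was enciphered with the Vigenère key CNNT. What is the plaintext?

Repeat the key across the ciphertext: CNNTC
Y(24)−C(2): 22 → W
M(12)−N(13): -1≡25 → Z
T(19)−N(13): 6 → G
J(9)−T(19): -10≡16 → Q
Y(24)−C(2): 22 → W

WZGQW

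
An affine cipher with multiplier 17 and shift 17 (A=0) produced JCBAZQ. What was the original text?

The inverse of 17 mod 26 is 23, since 17·23=391≡1. Apply D(y)=23·(y−17) mod 26:
J(9): 23·(9−17)=-184≡24 → Y
C(2): 23·(2−17)=-345≡19 → T
B(1): 23·(1−17)=-368≡22 → W
A(0): 23·(0−17)=-391≡25 → Z
Z(25): 23·(25−17)=184≡2 → C
Q(16): 23·(16−17)=-23≡3 → D

YTWZCD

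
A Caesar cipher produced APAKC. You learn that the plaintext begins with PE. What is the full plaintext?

PEPZR

From the crib: A(0)−P(15)=-15≡11, so the shift is 11.
Subtract 11 from each ciphertext letter:
A(0): 0−11=-11≡15 → P
P(15): 15−11=4 → E
A(0): 0−11=-11≡15 → P
K(10): 10−11=-1≡25 → Z
C(2): 2−11=-9≡17 → R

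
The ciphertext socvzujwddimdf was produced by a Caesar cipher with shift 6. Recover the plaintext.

miwptodqxxcgxz

s(18): 18−6=12 → m
o(14): 14−6=8 → i
c(2): 2−6=-4≡22 → w
v(21): 21−6=15 → p
z(25): 25−6=19 → t
u(20): 20−6=14 → o
j(9): 9−6=3 → d
w(22): 22−6=16 → q
d(3): 3−6=-3≡23 → x
d(3): 3−6=-3≡23 → x
i(8): 8−6=2 → c
m(12): 12−6=6 → g
d(3): 3−6=-3≡23 → x
f(5): 5−6=-1≡25 → z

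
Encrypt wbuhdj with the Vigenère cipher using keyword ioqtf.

epkair

Repeat the key across the message: ioqtfi
w(22)+i(8): 30≡4 → e
b(1)+o(14): 15 → p
u(20)+q(16): 36≡10 → k
h(7)+t(19): 26≡0 → a
d(3)+f(5): 8 → i
j(9)+i(8): 17 → r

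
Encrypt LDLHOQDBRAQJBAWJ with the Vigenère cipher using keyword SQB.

DTMZERVRSSGKTQXB

Repeat the key across the message: SQBSQBSQBSQBSQBS
L(11)+S(18): 29≡3 → D
D(3)+Q(16): 19 → T
L(11)+B(1): 12 → M
H(7)+S(18): 25 → Z
O(14)+Q(16): 30≡4 → E
Q(16)+B(1): 17 → R
D(3)+S(18): 21 → V
B(1)+Q(16): 17 → R
R(17)+B(1): 18 → S
A(0)+S(18): 18 → S
Q(16)+Q(16): 32≡6 → G
J(9)+B(1): 10 → K
B(1)+S(18): 19 → T
A(0)+Q(16): 16 → Q
W(22)+B(1): 23 → X
J(9)+S(18): 27≡1 → B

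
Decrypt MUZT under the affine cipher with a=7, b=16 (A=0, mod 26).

The inverse of 7 mod 26 is 15, since 7·15=105≡1. Apply D(y)=15·(y−16) mod 26:
M(12): 15·(12−16)=-60≡18 → S
U(20): 15·(20−16)=60≡8 → I
Z(25): 15·(25−16)=135≡5 → F
T(19): 15·(19−16)=45≡19 → T

SIFT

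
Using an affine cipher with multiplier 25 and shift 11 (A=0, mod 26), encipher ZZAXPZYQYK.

Z(25): 25·25+11=636≡12 → M
Z(25): 25·25+11=636≡12 → M
A(0): 25·0+11=11 → L
X(23): 25·23+11=586≡14 → O
P(15): 25·15+11=386≡22 → W
Z(25): 25·25+11=636≡12 → M
Y(24): 25·24+11=611≡13 → N
Q(16): 25·16+11=411≡21 → V
Y(24): 25·24+11=611≡13 → N
K(10): 25·10+11=261≡1 → B

MMLOWMNVNB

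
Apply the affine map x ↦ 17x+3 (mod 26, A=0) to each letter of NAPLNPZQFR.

N(13): 17·13+3=224≡16 → Q
A(0): 17·0+3=3 → D
P(15): 17·15+3=258≡24 → Y
L(11): 17·11+3=190≡8 → I
N(13): 17·13+3=224≡16 → Q
P(15): 17·15+3=258≡24 → Y
Z(25): 17·25+3=428≡12 → M
Q(16): 17·16+3=275≡15 → P
F(5): 17·5+3=88≡10 → K
R(17): 17·17+3=292≡6 → G

QDYIQYMPKG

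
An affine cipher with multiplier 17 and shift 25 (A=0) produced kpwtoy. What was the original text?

The inverse of 17 mod 26 is 23, since 17·23=391≡1. Apply D(y)=23·(y−25) mod 26:
k(10): 23·(10−25)=-345≡19 → t
p(15): 23·(15−25)=-230≡4 → e
w(22): 23·(22−25)=-69≡9 → j
t(19): 23·(19−25)=-138≡18 → s
o(14): 23·(14−25)=-253≡7 → h
y(24): 23·(24−25)=-23≡3 → d

tejshd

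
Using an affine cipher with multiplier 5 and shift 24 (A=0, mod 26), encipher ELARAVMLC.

E(4): 5·4+24=44≡18 → S
L(11): 5·11+24=79≡1 → B
A(0): 5·0+24=24 → Y
R(17): 5·17+24=109≡5 → F
A(0): 5·0+24=24 → Y
V(21): 5·21+24=129≡25 → Z
M(12): 5·12+24=84≡6 → G
L(11): 5·11+24=79≡1 → B
C(2): 5·2+24=34≡8 → I

SBYFYZGBI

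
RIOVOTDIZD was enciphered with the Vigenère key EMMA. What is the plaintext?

Repeat the key across the ciphertext: EMMAEMMAEM
R(17)−E(4): 13 → N
I(8)−M(12): -4≡22 → W
O(14)−M(12): 2 → C
V(21)−A(0): 21 → V
O(14)−E(4): 10 → K
T(19)−M(12): 7 → H
D(3)−M(12): -9≡17 → R
I(8)−A(0): 8 → I
Z(25)−E(4): 21 → V
D(3)−M(12): -9≡17 → R

NWCVKHRIVR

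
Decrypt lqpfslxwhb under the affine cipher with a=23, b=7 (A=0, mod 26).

qxgsfqmvac

The inverse of 23 mod 26 is 17, since 23·17=391≡1. Apply D(y)=17·(y−7) mod 26:
l(11): 17·(11−7)=68≡16 → q
q(16): 17·(16−7)=153≡23 → x
p(15): 17·(15−7)=136≡6 → g
f(5): 17·(5−7)=-34≡18 → s
s(18): 17·(18−7)=187≡5 → f
l(11): 17·(11−7)=68≡16 → q
x(23): 17·(23−7)=272≡12 → m
w(22): 17·(22−7)=255≡21 → v
h(7): 17·(7−7)=0 → a
b(1): 17·(1−7)=-102≡2 → c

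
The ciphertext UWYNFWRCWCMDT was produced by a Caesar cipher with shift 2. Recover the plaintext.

SUWLDUPAUAKBR

U(20): 20−2=18 → S
W(22): 22−2=20 → U
Y(24): 24−2=22 → W
N(13): 13−2=11 → L
F(5): 5−2=3 → D
W(22): 22−2=20 → U
R(17): 17−2=15 → P
C(2): 2−2=0 → A
W(22): 22−2=20 → U
C(2): 2−2=0 → A
M(12): 12−2=10 → K
D(3): 3−2=1 → B
T(19): 19−2=17 → R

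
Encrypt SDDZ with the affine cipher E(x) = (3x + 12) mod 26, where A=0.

OVVJ

S(18): 3·18+12=66≡14 → O
D(3): 3·3+12=21 → V
D(3): 3·3+12=21 → V
Z(25): 3·25+12=87≡9 → J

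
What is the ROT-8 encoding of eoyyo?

e(4): 4+8=12 → m
o(14): 14+8=22 → w
y(24): 24+8=32≡6 → g
y(24): 24+8=32≡6 → g
o(14): 14+8=22 → w

mwggw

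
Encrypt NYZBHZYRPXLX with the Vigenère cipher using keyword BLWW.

Repeat the key across the message: BLWWBLWWBLWW
N(13)+B(1): 14 → O
Y(24)+L(11): 35≡9 → J
Z(25)+W(22): 47≡21 → V
B(1)+W(22): 23 → X
H(7)+B(1): 8 → I
Z(25)+L(11): 36≡10 → K
Y(24)+W(22): 46≡20 → U
R(17)+W(22): 39≡13 → N
P(15)+B(1): 16 → Q
X(23)+L(11): 34≡8 → I
L(11)+W(22): 33≡7 → H
X(23)+W(22): 45≡19 → T

OJVXIKUNQIHT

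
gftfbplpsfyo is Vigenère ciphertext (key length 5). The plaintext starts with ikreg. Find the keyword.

Subtract each crib letter from the matching ciphertext letter (mod 26):
g(6)−i(8)=-2≡24 → y
f(5)−k(10)=-5≡21 → v
t(19)−r(17)=2 → c
f(5)−e(4)=1 → b
b(1)−g(6)=-5≡21 → v

yvcbv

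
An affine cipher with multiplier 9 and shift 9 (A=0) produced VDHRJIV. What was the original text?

KIUYAXK

The inverse of 9 mod 26 is 3, since 9·3=27≡1. Apply D(y)=3·(y−9) mod 26:
V(21): 3·(21−9)=36≡10 → K
D(3): 3·(3−9)=-18≡8 → I
H(7): 3·(7−9)=-6≡20 → U
R(17): 3·(17−9)=24 → Y
J(9): 3·(9−9)=0 → A
I(8): 3·(8−9)=-3≡23 → X
V(21): 3·(21−9)=36≡10 → K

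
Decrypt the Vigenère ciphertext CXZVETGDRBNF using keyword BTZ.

Repeat the key across the ciphertext: BTZBTZBTZBTZ
C(2)−B(1): 1 → B
X(23)−T(19): 4 → E
Z(25)−Z(25): 0 → A
V(21)−B(1): 20 → U
E(4)−T(19): -15≡11 → L
T(19)−Z(25): -6≡20 → U
G(6)−B(1): 5 → F
D(3)−T(19): -16≡10 → K
R(17)−Z(25): -8≡18 → S
B(1)−B(1): 0 → A
N(13)−T(19): -6≡20 → U
F(5)−Z(25): -20≡6 → G

BEAULUFKSAUG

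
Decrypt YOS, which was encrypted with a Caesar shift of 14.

Y(24): 24−14=10 → K
O(14): 14−14=0 → A
S(18): 18−14=4 → E

KAE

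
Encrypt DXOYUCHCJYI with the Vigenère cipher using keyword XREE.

Repeat the key across the message: XREEXREEXRE
D(3)+X(23): 26≡0 → A
X(23)+R(17): 40≡14 → O
O(14)+E(4): 18 → S
Y(24)+E(4): 28≡2 → C
U(20)+X(23): 43≡17 → R
C(2)+R(17): 19 → T
H(7)+E(4): 11 → L
C(2)+E(4): 6 → G
J(9)+X(23): 32≡6 → G
Y(24)+R(17): 41≡15 → P
I(8)+E(4): 12 → M

AOSCRTLGGPM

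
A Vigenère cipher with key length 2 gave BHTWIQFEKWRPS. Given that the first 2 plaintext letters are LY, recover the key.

Subtract each crib letter from the matching ciphertext letter (mod 26):
B(1)−L(11)=-10≡16 → Q
H(7)−Y(24)=-17≡9 → J

QJ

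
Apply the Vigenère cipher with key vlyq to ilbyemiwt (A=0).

dwzozxgmo

Repeat the key across the message: vlyqvlyqv
i(8)+v(21): 29≡3 → d
l(11)+l(11): 22 → w
b(1)+y(24): 25 → z
y(24)+q(16): 40≡14 → o
e(4)+v(21): 25 → z
m(12)+l(11): 23 → x
i(8)+y(24): 32≡6 → g
w(22)+q(16): 38≡12 → m
t(19)+v(21): 40≡14 → o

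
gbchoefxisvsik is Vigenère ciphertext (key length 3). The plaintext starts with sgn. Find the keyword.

ovp

Subtract each crib letter from the matching ciphertext letter (mod 26):
g(6)−s(18)=-12≡14 → o
b(1)−g(6)=-5≡21 → v
c(2)−n(13)=-11≡15 → p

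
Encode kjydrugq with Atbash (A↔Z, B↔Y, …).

pqbwiftj

k(10) → p(15)
j(9) → q(16)
y(24) → b(1)
d(3) → w(22)
r(17) → i(8)
u(20) → f(5)
g(6) → t(19)
q(16) → j(9)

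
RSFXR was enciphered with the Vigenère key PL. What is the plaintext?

Repeat the key across the ciphertext: PLPLP
R(17)−P(15): 2 → C
S(18)−L(11): 7 → H
F(5)−P(15): -10≡16 → Q
X(23)−L(11): 12 → M
R(17)−P(15): 2 → C

CHQMC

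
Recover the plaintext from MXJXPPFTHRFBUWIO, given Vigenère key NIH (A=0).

Repeat the key across the ciphertext: NIHNIHNIHNIHNIHN
M(12)−N(13): -1≡25 → Z
X(23)−I(8): 15 → P
J(9)−H(7): 2 → C
X(23)−N(13): 10 → K
P(15)−I(8): 7 → H
P(15)−H(7): 8 → I
F(5)−N(13): -8≡18 → S
T(19)−I(8): 11 → L
H(7)−H(7): 0 → A
R(17)−N(13): 4 → E
F(5)−I(8): -3≡23 → X
B(1)−H(7): -6≡20 → U
U(20)−N(13): 7 → H
W(22)−I(8): 14 → O
I(8)−H(7): 1 → B
O(14)−N(13): 1 → B

ZPCKHISLAEXUHOBB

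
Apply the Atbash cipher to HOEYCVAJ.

H(7) → S(18)
O(14) → L(11)
E(4) → V(21)
Y(24) → B(1)
C(2) → X(23)
V(21) → E(4)
A(0) → Z(25)
J(9) → Q(16)

SLVBXEZQ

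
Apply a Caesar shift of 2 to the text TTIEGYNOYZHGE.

T(19): 19+2=21 → V
T(19): 19+2=21 → V
I(8): 8+2=10 → K
E(4): 4+2=6 → G
G(6): 6+2=8 → I
Y(24): 24+2=26≡0 → A
N(13): 13+2=15 → P
O(14): 14+2=16 → Q
Y(24): 24+2=26≡0 → A
Z(25): 25+2=27≡1 → B
H(7): 7+2=9 → J
G(6): 6+2=8 → I
E(4): 4+2=6 → G

VVKGIAPQABJIG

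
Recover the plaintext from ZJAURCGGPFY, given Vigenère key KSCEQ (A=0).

PRYQBSOELPO

Repeat the key across the ciphertext: KSCEQKSCEQK
Z(25)−K(10): 15 → P
J(9)−S(18): -9≡17 → R
A(0)−C(2): -2≡24 → Y
U(20)−E(4): 16 → Q
R(17)−Q(16): 1 → B
C(2)−K(10): -8≡18 → S
G(6)−S(18): -12≡14 → O
G(6)−C(2): 4 → E
P(15)−E(4): 11 → L
F(5)−Q(16): -11≡15 → P
Y(24)−K(10): 14 → O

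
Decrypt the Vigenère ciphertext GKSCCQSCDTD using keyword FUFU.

Repeat the key across the ciphertext: FUFUFUFUFUF
G(6)−F(5): 1 → B
K(10)−U(20): -10≡16 → Q
S(18)−F(5): 13 → N
C(2)−U(20): -18≡8 → I
C(2)−F(5): -3≡23 → X
Q(16)−U(20): -4≡22 → W
S(18)−F(5): 13 → N
C(2)−U(20): -18≡8 → I
D(3)−F(5): -2≡24 → Y
T(19)−U(20): -1≡25 → Z
D(3)−F(5): -2≡24 → Y

BQNIXWNIYZY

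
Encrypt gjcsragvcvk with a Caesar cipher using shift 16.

g(6): 6+16=22 → w
j(9): 9+16=25 → z
c(2): 2+16=18 → s
s(18): 18+16=34≡8 → i
r(17): 17+16=33≡7 → h
a(0): 0+16=16 → q
g(6): 6+16=22 → w
v(21): 21+16=37≡11 → l
c(2): 2+16=18 → s
v(21): 21+16=37≡11 → l
k(10): 10+16=26≡0 → a

wzsihqwlsla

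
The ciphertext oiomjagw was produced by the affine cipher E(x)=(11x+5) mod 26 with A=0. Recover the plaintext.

The inverse of 11 mod 26 is 19, since 11·19=209≡1. Apply D(y)=19·(y−5) mod 26:
o(14): 19·(14−5)=171≡15 → p
i(8): 19·(8−5)=57≡5 → f
o(14): 19·(14−5)=171≡15 → p
m(12): 19·(12−5)=133≡3 → d
j(9): 19·(9−5)=76≡24 → y
a(0): 19·(0−5)=-95≡9 → j
g(6): 19·(6−5)=19 → t
w(22): 19·(22−5)=323≡11 → l

pfpdyjtl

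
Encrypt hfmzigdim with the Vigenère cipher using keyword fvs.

maeedyide

Repeat the key across the message: fvsfvsfvs
h(7)+f(5): 12 → m
f(5)+v(21): 26≡0 → a
m(12)+s(18): 30≡4 → e
z(25)+f(5): 30≡4 → e
i(8)+v(21): 29≡3 → d
g(6)+s(18): 24 → y
d(3)+f(5): 8 → i
i(8)+v(21): 29≡3 → d
m(12)+s(18): 30≡4 → e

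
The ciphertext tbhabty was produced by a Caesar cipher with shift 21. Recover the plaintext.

t(19): 19−21=-2≡24 → y
b(1): 1−21=-20≡6 → g
h(7): 7−21=-14≡12 → m
a(0): 0−21=-21≡5 → f
b(1): 1−21=-20≡6 → g
t(19): 19−21=-2≡24 → y
y(24): 24−21=3 → d

ygmfgyd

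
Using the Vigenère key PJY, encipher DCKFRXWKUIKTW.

SLIUAVLTSXTRL

Repeat the key across the message: PJYPJYPJYPJYP
D(3)+P(15): 18 → S
C(2)+J(9): 11 → L
K(10)+Y(24): 34≡8 → I
F(5)+P(15): 20 → U
R(17)+J(9): 26≡0 → A
X(23)+Y(24): 47≡21 → V
W(22)+P(15): 37≡11 → L
K(10)+J(9): 19 → T
U(20)+Y(24): 44≡18 → S
I(8)+P(15): 23 → X
K(10)+J(9): 19 → T
T(19)+Y(24): 43≡17 → R
W(22)+P(15): 37≡11 → L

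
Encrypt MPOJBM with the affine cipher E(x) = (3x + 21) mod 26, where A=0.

FOLWYF

M(12): 3·12+21=57≡5 → F
P(15): 3·15+21=66≡14 → O
O(14): 3·14+21=63≡11 → L
J(9): 3·9+21=48≡22 → W
B(1): 3·1+21=24 → Y
M(12): 3·12+21=57≡5 → F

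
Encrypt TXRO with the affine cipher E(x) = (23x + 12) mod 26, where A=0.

HVNW

T(19): 23·19+12=449≡7 → H
X(23): 23·23+12=541≡21 → V
R(17): 23·17+12=403≡13 → N
O(14): 23·14+12=334≡22 → W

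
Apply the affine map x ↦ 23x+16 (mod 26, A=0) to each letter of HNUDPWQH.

H(7): 23·7+16=177≡21 → V
N(13): 23·13+16=315≡3 → D
U(20): 23·20+16=476≡8 → I
D(3): 23·3+16=85≡7 → H
P(15): 23·15+16=361≡23 → X
W(22): 23·22+16=522≡2 → C
Q(16): 23·16+16=384≡20 → U
H(7): 23·7+16=177≡21 → V

VDIHXCUV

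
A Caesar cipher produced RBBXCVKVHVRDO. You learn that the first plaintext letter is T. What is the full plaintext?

TDDZEXMXJXTFQ

From the crib: R(17)−T(19)=-2≡24, so the shift is 24.
Subtract 24 from each ciphertext letter:
R(17): 17−24=-7≡19 → T
B(1): 1−24=-23≡3 → D
B(1): 1−24=-23≡3 → D
X(23): 23−24=-1≡25 → Z
C(2): 2−24=-22≡4 → E
V(21): 21−24=-3≡23 → X
K(10): 10−24=-14≡12 → M
V(21): 21−24=-3≡23 → X
H(7): 7−24=-17≡9 → J
V(21): 21−24=-3≡23 → X
R(17): 17−24=-7≡19 → T
D(3): 3−24=-21≡5 → F
O(14): 14−24=-10≡16 → Q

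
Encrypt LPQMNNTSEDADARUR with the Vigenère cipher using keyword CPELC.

NEUXPPIWPFCSECWT

Repeat the key across the message: CPELCCPELCCPELCC
L(11)+C(2): 13 → N
P(15)+P(15): 30≡4 → E
Q(16)+E(4): 20 → U
M(12)+L(11): 23 → X
N(13)+C(2): 15 → P
N(13)+C(2): 15 → P
T(19)+P(15): 34≡8 → I
S(18)+E(4): 22 → W
E(4)+L(11): 15 → P
D(3)+C(2): 5 → F
A(0)+C(2): 2 → C
D(3)+P(15): 18 → S
A(0)+E(4): 4 → E
R(17)+L(11): 28≡2 → C
U(20)+C(2): 22 → W
R(17)+C(2): 19 → T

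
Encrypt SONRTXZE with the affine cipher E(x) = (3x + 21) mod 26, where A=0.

XLIUAMSH

S(18): 3·18+21=75≡23 → X
O(14): 3·14+21=63≡11 → L
N(13): 3·13+21=60≡8 → I
R(17): 3·17+21=72≡20 → U
T(19): 3·19+21=78≡0 → A
X(23): 3·23+21=90≡12 → M
Z(25): 3·25+21=96≡18 → S
E(4): 3·4+21=33≡7 → H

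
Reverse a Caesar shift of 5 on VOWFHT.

QJRACO

V(21): 21−5=16 → Q
O(14): 14−5=9 → J
W(22): 22−5=17 → R
F(5): 5−5=0 → A
H(7): 7−5=2 → C
T(19): 19−5=14 → O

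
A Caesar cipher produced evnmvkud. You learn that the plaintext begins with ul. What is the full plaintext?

uldclakt

From the crib: e(4)−u(20)=-16≡10, so the shift is 10.
Subtract 10 from each ciphertext letter:
e(4): 4−10=-6≡20 → u
v(21): 21−10=11 → l
n(13): 13−10=3 → d
m(12): 12−10=2 → c
v(21): 21−10=11 → l
k(10): 10−10=0 → a
u(20): 20−10=10 → k
d(3): 3−10=-7≡19 → t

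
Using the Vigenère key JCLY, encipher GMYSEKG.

POJQNMR

Repeat the key across the message: JCLYJCL
G(6)+J(9): 15 → P
M(12)+C(2): 14 → O
Y(24)+L(11): 35≡9 → J
S(18)+Y(24): 42≡16 → Q
E(4)+J(9): 13 → N
K(10)+C(2): 12 → M
G(6)+L(11): 17 → R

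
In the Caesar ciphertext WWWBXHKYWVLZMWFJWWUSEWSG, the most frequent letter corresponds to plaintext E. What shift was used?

The most frequent ciphertext letter is W (appears 8 times).
W is position 22; E is position 4.
Shift = 18.

18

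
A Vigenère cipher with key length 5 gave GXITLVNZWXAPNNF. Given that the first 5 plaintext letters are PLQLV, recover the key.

RMSIQ

Subtract each crib letter from the matching ciphertext letter (mod 26):
G(6)−P(15)=-9≡17 → R
X(23)−L(11)=12 → M
I(8)−Q(16)=-8≡18 → S
T(19)−L(11)=8 → I
L(11)−V(21)=-10≡16 → Q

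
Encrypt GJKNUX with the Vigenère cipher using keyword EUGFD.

Repeat the key across the message: EUGFDE
G(6)+E(4): 10 → K
J(9)+U(20): 29≡3 → D
K(10)+G(6): 16 → Q
N(13)+F(5): 18 → S
U(20)+D(3): 23 → X
X(23)+E(4): 27≡1 → B

KDQSXB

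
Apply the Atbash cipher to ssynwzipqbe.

s(18) → h(7)
s(18) → h(7)
y(24) → b(1)
n(13) → m(12)
w(22) → d(3)
z(25) → a(0)
i(8) → r(17)
p(15) → k(10)
q(16) → j(9)
b(1) → y(24)
e(4) → v(21)

hhbmdarkjyv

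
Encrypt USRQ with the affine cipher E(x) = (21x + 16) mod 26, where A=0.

U(20): 21·20+16=436≡20 → U
S(18): 21·18+16=394≡4 → E
R(17): 21·17+16=373≡9 → J
Q(16): 21·16+16=352≡14 → O

UEJO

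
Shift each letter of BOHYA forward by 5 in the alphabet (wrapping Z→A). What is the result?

B(1): 1+5=6 → G
O(14): 14+5=19 → T
H(7): 7+5=12 → M
Y(24): 24+5=29≡3 → D
A(0): 0+5=5 → F

GTMDF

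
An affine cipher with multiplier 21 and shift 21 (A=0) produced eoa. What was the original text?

trz

The inverse of 21 mod 26 is 5, since 21·5=105≡1. Apply D(y)=5·(y−21) mod 26:
e(4): 5·(4−21)=-85≡19 → t
o(14): 5·(14−21)=-35≡17 → r
a(0): 5·(0−21)=-105≡25 → z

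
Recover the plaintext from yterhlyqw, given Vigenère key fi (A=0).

Repeat the key across the ciphertext: fifififif
y(24)−f(5): 19 → t
t(19)−i(8): 11 → l
e(4)−f(5): -1≡25 → z
r(17)−i(8): 9 → j
h(7)−f(5): 2 → c
l(11)−i(8): 3 → d
y(24)−f(5): 19 → t
q(16)−i(8): 8 → i
w(22)−f(5): 17 → r

tlzjcdtir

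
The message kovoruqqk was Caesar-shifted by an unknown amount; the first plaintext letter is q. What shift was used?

20

From the crib: k(10)−q(16)=-6≡20, so the shift is 20.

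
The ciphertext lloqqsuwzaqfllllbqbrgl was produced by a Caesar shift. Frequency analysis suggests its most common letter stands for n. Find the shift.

The most frequent ciphertext letter is l (appears 7 times).
l is position 11; n is position 13.
Shift = -2≡24.

24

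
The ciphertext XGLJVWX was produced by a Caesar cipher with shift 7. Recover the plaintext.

QZECOPQ

X(23): 23−7=16 → Q
G(6): 6−7=-1≡25 → Z
L(11): 11−7=4 → E
J(9): 9−7=2 → C
V(21): 21−7=14 → O
W(22): 22−7=15 → P
X(23): 23−7=16 → Q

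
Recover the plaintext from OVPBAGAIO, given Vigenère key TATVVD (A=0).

Repeat the key across the ciphertext: TATVVDTAT
O(14)−T(19): -5≡21 → V
V(21)−A(0): 21 → V
P(15)−T(19): -4≡22 → W
B(1)−V(21): -20≡6 → G
A(0)−V(21): -21≡5 → F
G(6)−D(3): 3 → D
A(0)−T(19): -19≡7 → H
I(8)−A(0): 8 → I
O(14)−T(19): -5≡21 → V

VVWGFDHIV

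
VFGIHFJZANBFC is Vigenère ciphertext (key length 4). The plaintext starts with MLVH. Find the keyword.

Subtract each crib letter from the matching ciphertext letter (mod 26):
V(21)−M(12)=9 → J
F(5)−L(11)=-6≡20 → U
G(6)−V(21)=-15≡11 → L
I(8)−H(7)=1 → B

JULB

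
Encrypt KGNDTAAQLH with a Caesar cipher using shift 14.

K(10): 10+14=24 → Y
G(6): 6+14=20 → U
N(13): 13+14=27≡1 → B
D(3): 3+14=17 → R
T(19): 19+14=33≡7 → H
A(0): 0+14=14 → O
A(0): 0+14=14 → O
Q(16): 16+14=30≡4 → E
L(11): 11+14=25 → Z
H(7): 7+14=21 → V

YUBRHOOEZV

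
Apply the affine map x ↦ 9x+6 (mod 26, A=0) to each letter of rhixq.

r(17): 9·17+6=159≡3 → d
h(7): 9·7+6=69≡17 → r
i(8): 9·8+6=78≡0 → a
x(23): 9·23+6=213≡5 → f
q(16): 9·16+6=150≡20 → u

drafu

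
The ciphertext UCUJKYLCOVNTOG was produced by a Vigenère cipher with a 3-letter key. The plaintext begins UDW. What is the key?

AZY

Subtract each crib letter from the matching ciphertext letter (mod 26):
U(20)−U(20)=0 → A
C(2)−D(3)=-1≡25 → Z
U(20)−W(22)=-2≡24 → Y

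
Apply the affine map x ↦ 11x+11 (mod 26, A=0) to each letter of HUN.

H(7): 11·7+11=88≡10 → K
U(20): 11·20+11=231≡23 → X
N(13): 11·13+11=154≡24 → Y

KXY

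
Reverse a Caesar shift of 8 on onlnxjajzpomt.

gfdfpbsbrhgel

o(14): 14−8=6 → g
n(13): 13−8=5 → f
l(11): 11−8=3 → d
n(13): 13−8=5 → f
x(23): 23−8=15 → p
j(9): 9−8=1 → b
a(0): 0−8=-8≡18 → s
j(9): 9−8=1 → b
z(25): 25−8=17 → r
p(15): 15−8=7 → h
o(14): 14−8=6 → g
m(12): 12−8=4 → e
t(19): 19−8=11 → l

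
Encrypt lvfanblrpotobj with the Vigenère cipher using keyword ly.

Repeat the key across the message: lylylylylylyly
l(11)+l(11): 22 → w
v(21)+y(24): 45≡19 → t
f(5)+l(11): 16 → q
a(0)+y(24): 24 → y
n(13)+l(11): 24 → y
b(1)+y(24): 25 → z
l(11)+l(11): 22 → w
r(17)+y(24): 41≡15 → p
p(15)+l(11): 26≡0 → a
o(14)+y(24): 38≡12 → m
t(19)+l(11): 30≡4 → e
o(14)+y(24): 38≡12 → m
b(1)+l(11): 12 → m
j(9)+y(24): 33≡7 → h

wtqyyzwpamemmh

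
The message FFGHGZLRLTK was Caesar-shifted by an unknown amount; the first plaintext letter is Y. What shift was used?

From the crib: F(5)−Y(24)=-19≡7, so the shift is 7.

7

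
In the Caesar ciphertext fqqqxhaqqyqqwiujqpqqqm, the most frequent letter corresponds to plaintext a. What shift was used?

The most frequent ciphertext letter is q (appears 11 times).
q is position 16; a is position 0.
Shift = 16.

16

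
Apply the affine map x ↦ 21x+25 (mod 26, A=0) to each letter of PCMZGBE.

P(15): 21·15+25=340≡2 → C
C(2): 21·2+25=67≡15 → P
M(12): 21·12+25=277≡17 → R
Z(25): 21·25+25=550≡4 → E
G(6): 21·6+25=151≡21 → V
B(1): 21·1+25=46≡20 → U
E(4): 21·4+25=109≡5 → F

CPREVUF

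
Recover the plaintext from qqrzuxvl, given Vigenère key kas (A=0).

gqzpufll

Repeat the key across the ciphertext: kaskaska
q(16)−k(10): 6 → g
q(16)−a(0): 16 → q
r(17)−s(18): -1≡25 → z
z(25)−k(10): 15 → p
u(20)−a(0): 20 → u
x(23)−s(18): 5 → f
v(21)−k(10): 11 → l
l(11)−a(0): 11 → l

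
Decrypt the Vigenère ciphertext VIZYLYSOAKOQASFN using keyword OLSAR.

HXHYUKHWATAFISOZ

Repeat the key across the ciphertext: OLSAROLSAROLSARO
V(21)−O(14): 7 → H
I(8)−L(11): -3≡23 → X
Z(25)−S(18): 7 → H
Y(24)−A(0): 24 → Y
L(11)−R(17): -6≡20 → U
Y(24)−O(14): 10 → K
S(18)−L(11): 7 → H
O(14)−S(18): -4≡22 → W
A(0)−A(0): 0 → A
K(10)−R(17): -7≡19 → T
O(14)−O(14): 0 → A
Q(16)−L(11): 5 → F
A(0)−S(18): -18≡8 → I
S(18)−A(0): 18 → S
F(5)−R(17): -12≡14 → O
N(13)−O(14): -1≡25 → Z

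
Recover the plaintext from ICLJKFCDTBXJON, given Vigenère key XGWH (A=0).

Repeat the key across the ciphertext: XGWHXGWHXGWHXG
I(8)−X(23): -15≡11 → L
C(2)−G(6): -4≡22 → W
L(11)−W(22): -11≡15 → P
J(9)−H(7): 2 → C
K(10)−X(23): -13≡13 → N
F(5)−G(6): -1≡25 → Z
C(2)−W(22): -20≡6 → G
D(3)−H(7): -4≡22 → W
T(19)−X(23): -4≡22 → W
B(1)−G(6): -5≡21 → V
X(23)−W(22): 1 → B
J(9)−H(7): 2 → C
O(14)−X(23): -9≡17 → R
N(13)−G(6): 7 → H

LWPCNZGWWVBCRH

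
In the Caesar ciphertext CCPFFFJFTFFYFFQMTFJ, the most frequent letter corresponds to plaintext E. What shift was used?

The most frequent ciphertext letter is F (appears 9 times).
F is position 5; E is position 4.
Shift = 1.

1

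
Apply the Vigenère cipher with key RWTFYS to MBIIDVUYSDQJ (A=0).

DXBNBNLULIOB

Repeat the key across the message: RWTFYSRWTFYS
M(12)+R(17): 29≡3 → D
B(1)+W(22): 23 → X
I(8)+T(19): 27≡1 → B
I(8)+F(5): 13 → N
D(3)+Y(24): 27≡1 → B
V(21)+S(18): 39≡13 → N
U(20)+R(17): 37≡11 → L
Y(24)+W(22): 46≡20 → U
S(18)+T(19): 37≡11 → L
D(3)+F(5): 8 → I
Q(16)+Y(24): 40≡14 → O
J(9)+S(18): 27≡1 → B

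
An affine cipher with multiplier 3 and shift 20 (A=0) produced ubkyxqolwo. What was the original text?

The inverse of 3 mod 26 is 9, since 3·9=27≡1. Apply D(y)=9·(y−20) mod 26:
u(20): 9·(20−20)=0 → a
b(1): 9·(1−20)=-171≡11 → l
k(10): 9·(10−20)=-90≡14 → o
y(24): 9·(24−20)=36≡10 → k
x(23): 9·(23−20)=27≡1 → b
q(16): 9·(16−20)=-36≡16 → q
o(14): 9·(14−20)=-54≡24 → y
l(11): 9·(11−20)=-81≡23 → x
w(22): 9·(22−20)=18 → s
o(14): 9·(14−20)=-54≡24 → y

alokbqyxsy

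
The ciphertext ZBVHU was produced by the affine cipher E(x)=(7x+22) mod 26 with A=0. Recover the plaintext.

The inverse of 7 mod 26 is 15, since 7·15=105≡1. Apply D(y)=15·(y−22) mod 26:
Z(25): 15·(25−22)=45≡19 → T
B(1): 15·(1−22)=-315≡23 → X
V(21): 15·(21−22)=-15≡11 → L
H(7): 15·(7−22)=-225≡9 → J
U(20): 15·(20−22)=-30≡22 → W

TXLJW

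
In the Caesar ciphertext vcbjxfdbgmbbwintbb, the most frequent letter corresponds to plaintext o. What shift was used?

The most frequent ciphertext letter is b (appears 6 times).
b is position 1; o is position 14.
Shift = -13≡13.

13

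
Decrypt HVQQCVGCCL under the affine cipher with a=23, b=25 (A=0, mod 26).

GKDDZKPZZW

The inverse of 23 mod 26 is 17, since 23·17=391≡1. Apply D(y)=17·(y−25) mod 26:
H(7): 17·(7−25)=-306≡6 → G
V(21): 17·(21−25)=-68≡10 → K
Q(16): 17·(16−25)=-153≡3 → D
Q(16): 17·(16−25)=-153≡3 → D
C(2): 17·(2−25)=-391≡25 → Z
V(21): 17·(21−25)=-68≡10 → K
G(6): 17·(6−25)=-323≡15 → P
C(2): 17·(2−25)=-391≡25 → Z
C(2): 17·(2−25)=-391≡25 → Z
L(11): 17·(11−25)=-238≡22 → W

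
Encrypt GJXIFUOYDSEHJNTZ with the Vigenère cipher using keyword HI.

Repeat the key across the message: HIHIHIHIHIHIHIHI
G(6)+H(7): 13 → N
J(9)+I(8): 17 → R
X(23)+H(7): 30≡4 → E
I(8)+I(8): 16 → Q
F(5)+H(7): 12 → M
U(20)+I(8): 28≡2 → C
O(14)+H(7): 21 → V
Y(24)+I(8): 32≡6 → G
D(3)+H(7): 10 → K
S(18)+I(8): 26≡0 → A
E(4)+H(7): 11 → L
H(7)+I(8): 15 → P
J(9)+H(7): 16 → Q
N(13)+I(8): 21 → V
T(19)+H(7): 26≡0 → A
Z(25)+I(8): 33≡7 → H

NREQMCVGKALPQVAH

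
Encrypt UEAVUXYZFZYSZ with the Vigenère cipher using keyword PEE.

Repeat the key across the message: PEEPEEPEEPEEP
U(20)+P(15): 35≡9 → J
E(4)+E(4): 8 → I
A(0)+E(4): 4 → E
V(21)+P(15): 36≡10 → K
U(20)+E(4): 24 → Y
X(23)+E(4): 27≡1 → B
Y(24)+P(15): 39≡13 → N
Z(25)+E(4): 29≡3 → D
F(5)+E(4): 9 → J
Z(25)+P(15): 40≡14 → O
Y(24)+E(4): 28≡2 → C
S(18)+E(4): 22 → W
Z(25)+P(15): 40≡14 → O

JIEKYBNDJOCWO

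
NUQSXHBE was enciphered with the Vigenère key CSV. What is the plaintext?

Repeat the key across the ciphertext: CSVCSVCS
N(13)−C(2): 11 → L
U(20)−S(18): 2 → C
Q(16)−V(21): -5≡21 → V
S(18)−C(2): 16 → Q
X(23)−S(18): 5 → F
H(7)−V(21): -14≡12 → M
B(1)−C(2): -1≡25 → Z
E(4)−S(18): -14≡12 → M

LCVQFMZM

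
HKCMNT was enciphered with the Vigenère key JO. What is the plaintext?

Repeat the key across the ciphertext: JOJOJO
H(7)−J(9): -2≡24 → Y
K(10)−O(14): -4≡22 → W
C(2)−J(9): -7≡19 → T
M(12)−O(14): -2≡24 → Y
N(13)−J(9): 4 → E
T(19)−O(14): 5 → F

YWTYEF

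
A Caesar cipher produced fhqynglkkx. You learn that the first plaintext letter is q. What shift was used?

From the crib: f(5)−q(16)=-11≡15, so the shift is 15.

15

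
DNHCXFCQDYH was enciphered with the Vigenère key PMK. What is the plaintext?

Repeat the key across the ciphertext: PMKPMKPMKPM
D(3)−P(15): -12≡14 → O
N(13)−M(12): 1 → B
H(7)−K(10): -3≡23 → X
C(2)−P(15): -13≡13 → N
X(23)−M(12): 11 → L
F(5)−K(10): -5≡21 → V
C(2)−P(15): -13≡13 → N
Q(16)−M(12): 4 → E
D(3)−K(10): -7≡19 → T
Y(24)−P(15): 9 → J
H(7)−M(12): -5≡21 → V

OBXNLVNETJV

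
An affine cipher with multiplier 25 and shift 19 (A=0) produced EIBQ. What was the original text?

PLSD

The inverse of 25 mod 26 is 25, since 25·25=625≡1. Apply D(y)=25·(y−19) mod 26:
E(4): 25·(4−19)=-375≡15 → P
I(8): 25·(8−19)=-275≡11 → L
B(1): 25·(1−19)=-450≡18 → S
Q(16): 25·(16−19)=-75≡3 → D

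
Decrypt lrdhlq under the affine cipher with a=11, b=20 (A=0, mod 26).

lvpnlc

The inverse of 11 mod 26 is 19, since 11·19=209≡1. Apply D(y)=19·(y−20) mod 26:
l(11): 19·(11−20)=-171≡11 → l
r(17): 19·(17−20)=-57≡21 → v
d(3): 19·(3−20)=-323≡15 → p
h(7): 19·(7−20)=-247≡13 → n
l(11): 19·(11−20)=-171≡11 → l
q(16): 19·(16−20)=-76≡2 → c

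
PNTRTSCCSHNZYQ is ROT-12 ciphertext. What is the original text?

DBHFHGQQGVBNME

P(15): 15−12=3 → D
N(13): 13−12=1 → B
T(19): 19−12=7 → H
R(17): 17−12=5 → F
T(19): 19−12=7 → H
S(18): 18−12=6 → G
C(2): 2−12=-10≡16 → Q
C(2): 2−12=-10≡16 → Q
S(18): 18−12=6 → G
H(7): 7−12=-5≡21 → V
N(13): 13−12=1 → B
Z(25): 25−12=13 → N
Y(24): 24−12=12 → M
Q(16): 16−12=4 → E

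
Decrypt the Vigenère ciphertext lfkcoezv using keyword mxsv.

Repeat the key across the ciphertext: mxsvmxsv
l(11)−m(12): -1≡25 → z
f(5)−x(23): -18≡8 → i
k(10)−s(18): -8≡18 → s
c(2)−v(21): -19≡7 → h
o(14)−m(12): 2 → c
e(4)−x(23): -19≡7 → h
z(25)−s(18): 7 → h
v(21)−v(21): 0 → a

zishchha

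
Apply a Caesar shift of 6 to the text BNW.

B(1): 1+6=7 → H
N(13): 13+6=19 → T
W(22): 22+6=28≡2 → C

HTC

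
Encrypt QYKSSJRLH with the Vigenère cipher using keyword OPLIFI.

Repeat the key across the message: OPLIFIOPL
Q(16)+O(14): 30≡4 → E
Y(24)+P(15): 39≡13 → N
K(10)+L(11): 21 → V
S(18)+I(8): 26≡0 → A
S(18)+F(5): 23 → X
J(9)+I(8): 17 → R
R(17)+O(14): 31≡5 → F
L(11)+P(15): 26≡0 → A
H(7)+L(11): 18 → S

ENVAXRFAS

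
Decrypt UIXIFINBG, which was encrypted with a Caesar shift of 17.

U(20): 20−17=3 → D
I(8): 8−17=-9≡17 → R
X(23): 23−17=6 → G
I(8): 8−17=-9≡17 → R
F(5): 5−17=-12≡14 → O
I(8): 8−17=-9≡17 → R
N(13): 13−17=-4≡22 → W
B(1): 1−17=-16≡10 → K
G(6): 6−17=-11≡15 → P

DRGRORWKP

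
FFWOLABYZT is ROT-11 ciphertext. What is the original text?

F(5): 5−11=-6≡20 → U
F(5): 5−11=-6≡20 → U
W(22): 22−11=11 → L
O(14): 14−11=3 → D
L(11): 11−11=0 → A
A(0): 0−11=-11≡15 → P
B(1): 1−11=-10≡16 → Q
Y(24): 24−11=13 → N
Z(25): 25−11=14 → O
T(19): 19−11=8 → I

UULDAPQNOI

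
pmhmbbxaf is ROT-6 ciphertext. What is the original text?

jgbgvvruz

p(15): 15−6=9 → j
m(12): 12−6=6 → g
h(7): 7−6=1 → b
m(12): 12−6=6 → g
b(1): 1−6=-5≡21 → v
b(1): 1−6=-5≡21 → v
x(23): 23−6=17 → r
a(0): 0−6=-6≡20 → u
f(5): 5−6=-1≡25 → z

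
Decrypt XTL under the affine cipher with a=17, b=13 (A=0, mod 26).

The inverse of 17 mod 26 is 23, since 17·23=391≡1. Apply D(y)=23·(y−13) mod 26:
X(23): 23·(23−13)=230≡22 → W
T(19): 23·(19−13)=138≡8 → I
L(11): 23·(11−13)=-46≡6 → G

WIG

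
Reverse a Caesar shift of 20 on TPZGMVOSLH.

T(19): 19−20=-1≡25 → Z
P(15): 15−20=-5≡21 → V
Z(25): 25−20=5 → F
G(6): 6−20=-14≡12 → M
M(12): 12−20=-8≡18 → S
V(21): 21−20=1 → B
O(14): 14−20=-6≡20 → U
S(18): 18−20=-2≡24 → Y
L(11): 11−20=-9≡17 → R
H(7): 7−20=-13≡13 → N

ZVFMSBUYRN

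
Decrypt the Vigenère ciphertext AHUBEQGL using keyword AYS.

AJCBGYGN

Repeat the key across the ciphertext: AYSAYSAY
A(0)−A(0): 0 → A
H(7)−Y(24): -17≡9 → J
U(20)−S(18): 2 → C
B(1)−A(0): 1 → B
E(4)−Y(24): -20≡6 → G
Q(16)−S(18): -2≡24 → Y
G(6)−A(0): 6 → G
L(11)−Y(24): -13≡13 → N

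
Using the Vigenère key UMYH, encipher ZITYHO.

TURFBA

Repeat the key across the message: UMYHUM
Z(25)+U(20): 45≡19 → T
I(8)+M(12): 20 → U
T(19)+Y(24): 43≡17 → R
Y(24)+H(7): 31≡5 → F
H(7)+U(20): 27≡1 → B
O(14)+M(12): 26≡0 → A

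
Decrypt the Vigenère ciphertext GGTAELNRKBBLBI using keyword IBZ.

YFUSDMFQLTAMTH

Repeat the key across the ciphertext: IBZIBZIBZIBZIB
G(6)−I(8): -2≡24 → Y
G(6)−B(1): 5 → F
T(19)−Z(25): -6≡20 → U
A(0)−I(8): -8≡18 → S
E(4)−B(1): 3 → D
L(11)−Z(25): -14≡12 → M
N(13)−I(8): 5 → F
R(17)−B(1): 16 → Q
K(10)−Z(25): -15≡11 → L
B(1)−I(8): -7≡19 → T
B(1)−B(1): 0 → A
L(11)−Z(25): -14≡12 → M
B(1)−I(8): -7≡19 → T
I(8)−B(1): 7 → H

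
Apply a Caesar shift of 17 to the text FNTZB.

F(5): 5+17=22 → W
N(13): 13+17=30≡4 → E
T(19): 19+17=36≡10 → K
Z(25): 25+17=42≡16 → Q
B(1): 1+17=18 → S

WEKQS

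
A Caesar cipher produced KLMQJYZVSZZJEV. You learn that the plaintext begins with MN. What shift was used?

24

From the crib: K(10)−M(12)=-2≡24, so the shift is 24.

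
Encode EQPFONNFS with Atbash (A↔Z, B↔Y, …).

E(4) → V(21)
Q(16) → J(9)
P(15) → K(10)
F(5) → U(20)
O(14) → L(11)
N(13) → M(12)
N(13) → M(12)
F(5) → U(20)
S(18) → H(7)

VJKULMMUH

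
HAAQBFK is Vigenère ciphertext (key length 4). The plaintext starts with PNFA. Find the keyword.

Subtract each crib letter from the matching ciphertext letter (mod 26):
H(7)−P(15)=-8≡18 → S
A(0)−N(13)=-13≡13 → N
A(0)−F(5)=-5≡21 → V
Q(16)−A(0)=16 → Q

SNVQ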